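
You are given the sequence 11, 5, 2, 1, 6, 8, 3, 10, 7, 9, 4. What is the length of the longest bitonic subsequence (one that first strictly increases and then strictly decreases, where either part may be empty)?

6

inc[i] = longest strictly increasing subsequence ending at i; dec[i] = longest strictly decreasing subsequence starting at i:
i:      1  2  3  4  5  6  7  8  9 10 11
a[i]:  11  5  2  1  6  8  3 10  7  9  4
inc:    1  1  1  1  2  3  2  4  3  4  3
dec:    4  3  2  1  2  3  1  3  2  2  1
Best peak at i=8 (value 10): inc=4, dec=3, length 4+3−1 = 6.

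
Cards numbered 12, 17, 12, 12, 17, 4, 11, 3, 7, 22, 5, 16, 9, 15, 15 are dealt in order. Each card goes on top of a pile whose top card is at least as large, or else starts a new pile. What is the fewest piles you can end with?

4

Place each on the leftmost legal pile:
12 → new pile 1 (tops now [12])
17 → new pile 2 (tops now [12, 17])
12 → pile 1 (tops now [12, 17])
12 → pile 1 (tops now [12, 17])
17 → pile 2 (tops now [12, 17])
4 → pile 1 (tops now [4, 17])
11 → pile 2 (tops now [4, 11])
3 → pile 1 (tops now [3, 11])
7 → pile 2 (tops now [3, 7])
22 → new pile 3 (tops now [3, 7, 22])
5 → pile 2 (tops now [3, 5, 22])
16 → pile 3 (tops now [3, 5, 16])
9 → pile 3 (tops now [3, 5, 9])
15 → new pile 4 (tops now [3, 5, 9, 15])
15 → pile 4 (tops now [3, 5, 9, 15])
Four piles.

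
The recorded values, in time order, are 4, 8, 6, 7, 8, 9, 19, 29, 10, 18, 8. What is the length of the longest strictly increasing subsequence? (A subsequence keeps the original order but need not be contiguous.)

Track the smallest tail for each achievable length (strict):
4 → extends → [4]
8 → extends → [4, 8]
6 → replaces 8 → [4, 6]
7 → extends → [4, 6, 7]
8 → extends → [4, 6, 7, 8]
9 → extends → [4, 6, 7, 8, 9]
19 → extends → [4, 6, 7, 8, 9, 19]
29 → extends → [4, 6, 7, 8, 9, 19, 29]
10 → replaces 19 → [4, 6, 7, 8, 9, 10, 29]
18 → replaces 29 → [4, 6, 7, 8, 9, 10, 18]
8 → already a tail → [4, 6, 7, 8, 9, 10, 18]
Seven tails, so the longest strictly increasing subsequence has length 7 (e.g. 4, 6, 7, 8, 9, 19, 29).

7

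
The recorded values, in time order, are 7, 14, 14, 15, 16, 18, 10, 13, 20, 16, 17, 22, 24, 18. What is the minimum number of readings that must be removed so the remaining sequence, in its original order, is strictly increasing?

Fewest deletions = n − (longest strictly increasing subsequence).
Patience tails:
7 → extends → [7]
14 → extends → [7, 14]
14 → already a tail → [7, 14]
15 → extends → [7, 14, 15]
16 → extends → [7, 14, 15, 16]
18 → extends → [7, 14, 15, 16, 18]
10 → replaces 14 → [7, 10, 15, 16, 18]
13 → replaces 15 → [7, 10, 13, 16, 18]
20 → extends → [7, 10, 13, 16, 18, 20]
16 → already a tail → [7, 10, 13, 16, 18, 20]
17 → replaces 18 → [7, 10, 13, 16, 17, 20]
22 → extends → [7, 10, 13, 16, 17, 20, 22]
24 → extends → [7, 10, 13, 16, 17, 20, 22, 24]
18 → replaces 20 → [7, 10, 13, 16, 17, 18, 22, 24]
Longest strictly increasing subsequence has length 8, so deletions = 14 − 8 = 6.

6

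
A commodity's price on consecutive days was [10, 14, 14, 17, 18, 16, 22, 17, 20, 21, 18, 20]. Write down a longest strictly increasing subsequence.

Patience tails give the LIS length; then backtrack through the dp parents:
10 → extends → [10]
14 → extends → [10, 14]
14 → already a tail → [10, 14]
17 → extends → [10, 14, 17]
18 → extends → [10, 14, 17, 18]
16 → replaces 17 → [10, 14, 16, 18]
22 → extends → [10, 14, 16, 18, 22]
17 → replaces 18 → [10, 14, 16, 17, 22]
20 → replaces 22 → [10, 14, 16, 17, 20]
21 → extends → [10, 14, 16, 17, 20, 21]
18 → replaces 20 → [10, 14, 16, 17, 18, 21]
20 → replaces 21 → [10, 14, 16, 17, 18, 20]
Length 6; one witness is 10, 14, 17, 18, 20, 21.

10, 14, 17, 18, 20, 21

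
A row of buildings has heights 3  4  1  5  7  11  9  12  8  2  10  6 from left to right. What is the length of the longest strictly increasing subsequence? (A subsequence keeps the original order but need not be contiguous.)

6

Track the smallest tail for each achievable length (strict):
3 → extends → [3]
4 → extends → [3, 4]
1 → replaces 3 → [1, 4]
5 → extends → [1, 4, 5]
7 → extends → [1, 4, 5, 7]
11 → extends → [1, 4, 5, 7, 11]
9 → replaces 11 → [1, 4, 5, 7, 9]
12 → extends → [1, 4, 5, 7, 9, 12]
8 → replaces 9 → [1, 4, 5, 7, 8, 12]
2 → replaces 4 → [1, 2, 5, 7, 8, 12]
10 → replaces 12 → [1, 2, 5, 7, 8, 10]
6 → replaces 7 → [1, 2, 5, 6, 8, 10]
Six tails, so the longest strictly increasing subsequence has length 6 (e.g. 3, 4, 5, 7, 11, 12).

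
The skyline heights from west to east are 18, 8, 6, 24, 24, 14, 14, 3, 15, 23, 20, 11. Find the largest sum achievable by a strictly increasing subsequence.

60

Let S[i] be the best sum of a strictly increasing subsequence ending at i:
i:      1  2  3  4  5  6  7  8  9 10 11 12
a[i]:  18  8  6 24 24 14 14  3 15 23 20 11
S:     18  8  6 42 42 22 22  3 37 60 57 19
Maximum is 60 (e.g. 8 + 14 + 15 + 23).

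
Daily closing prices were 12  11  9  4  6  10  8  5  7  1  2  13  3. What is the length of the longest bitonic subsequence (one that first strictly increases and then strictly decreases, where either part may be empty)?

6

inc[i] = longest strictly increasing subsequence ending at i; dec[i] = longest strictly decreasing subsequence starting at i:
i:      1  2  3  4  5  6  7  8  9 10 11 12 13
a[i]:  12 11  9  4  6 10  8  5  7  1  2 13  3
inc:    1  1  1  1  2  3  3  2  3  1  2  4  3
dec:    6  5  4  2  3  4  3  2  2  1  1  2  1
Best peak at i=1 (value 12): inc=1, dec=6, length 1+6−1 = 6.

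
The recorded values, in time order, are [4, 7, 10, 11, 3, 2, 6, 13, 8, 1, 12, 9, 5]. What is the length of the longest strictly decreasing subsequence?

4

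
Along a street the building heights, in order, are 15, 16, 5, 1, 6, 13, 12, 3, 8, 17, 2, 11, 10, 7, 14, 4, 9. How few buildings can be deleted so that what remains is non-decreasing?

12

Fewest deletions = n − (longest non-decreasing subsequence).
Patience tails:
15 → extends → [15]
16 → extends → [15, 16]
5 → replaces 15 → [5, 16]
1 → replaces 5 → [1, 16]
6 → replaces 16 → [1, 6]
13 → extends → [1, 6, 13]
12 → replaces 13 → [1, 6, 12]
3 → replaces 6 → [1, 3, 12]
8 → replaces 12 → [1, 3, 8]
17 → extends → [1, 3, 8, 17]
2 → replaces 3 → [1, 2, 8, 17]
11 → replaces 17 → [1, 2, 8, 11]
10 → replaces 11 → [1, 2, 8, 10]
7 → replaces 8 → [1, 2, 7, 10]
14 → extends → [1, 2, 7, 10, 14]
4 → replaces 7 → [1, 2, 4, 10, 14]
9 → replaces 10 → [1, 2, 4, 9, 14]
Longest non-decreasing subsequence has length 5, so deletions = 17 − 5 = 12.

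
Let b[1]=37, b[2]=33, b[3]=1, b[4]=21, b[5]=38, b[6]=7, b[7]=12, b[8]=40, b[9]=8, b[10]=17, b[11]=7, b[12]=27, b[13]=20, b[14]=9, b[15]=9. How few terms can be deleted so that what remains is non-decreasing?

Fewest deletions = n − (longest non-decreasing subsequence).
Patience tails:
37 → extends → [37]
33 → replaces 37 → [33]
1 → replaces 33 → [1]
21 → extends → [1, 21]
38 → extends → [1, 21, 38]
7 → replaces 21 → [1, 7, 38]
12 → replaces 38 → [1, 7, 12]
40 → extends → [1, 7, 12, 40]
8 → replaces 12 → [1, 7, 8, 40]
17 → replaces 40 → [1, 7, 8, 17]
7 → replaces 8 → [1, 7, 7, 17]
27 → extends → [1, 7, 7, 17, 27]
20 → replaces 27 → [1, 7, 7, 17, 20]
9 → replaces 17 → [1, 7, 7, 9, 20]
9 → replaces 20 → [1, 7, 7, 9, 9]
Longest non-decreasing subsequence has length 5, so deletions = 15 − 5 = 10.

10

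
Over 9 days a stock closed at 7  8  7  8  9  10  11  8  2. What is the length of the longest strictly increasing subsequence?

5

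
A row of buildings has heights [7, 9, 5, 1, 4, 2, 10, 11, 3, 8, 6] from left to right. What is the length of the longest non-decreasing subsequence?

4

Track the smallest tail for each achievable length (allowing ties):
7 → extends → [7]
9 → extends → [7, 9]
5 → replaces 7 → [5, 9]
1 → replaces 5 → [1, 9]
4 → replaces 9 → [1, 4]
2 → replaces 4 → [1, 2]
10 → extends → [1, 2, 10]
11 → extends → [1, 2, 10, 11]
3 → replaces 10 → [1, 2, 3, 11]
8 → replaces 11 → [1, 2, 3, 8]
6 → replaces 8 → [1, 2, 3, 6]
Four tails, so the longest non-decreasing subsequence has length 4 (e.g. 7, 9, 10, 11).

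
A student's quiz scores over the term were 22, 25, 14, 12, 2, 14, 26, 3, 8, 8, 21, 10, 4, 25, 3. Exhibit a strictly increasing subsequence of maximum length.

2, 3, 8, 21, 25

Patience tails give the LIS length; then backtrack through the dp parents:
22 → extends → [22]
25 → extends → [22, 25]
14 → replaces 22 → [14, 25]
12 → replaces 14 → [12, 25]
2 → replaces 12 → [2, 25]
14 → replaces 25 → [2, 14]
26 → extends → [2, 14, 26]
3 → replaces 14 → [2, 3, 26]
8 → replaces 26 → [2, 3, 8]
8 → already a tail → [2, 3, 8]
21 → extends → [2, 3, 8, 21]
10 → replaces 21 → [2, 3, 8, 10]
4 → replaces 8 → [2, 3, 4, 10]
25 → extends → [2, 3, 4, 10, 25]
3 → already a tail → [2, 3, 4, 10, 25]
Length 5; one witness is 2, 3, 8, 21, 25.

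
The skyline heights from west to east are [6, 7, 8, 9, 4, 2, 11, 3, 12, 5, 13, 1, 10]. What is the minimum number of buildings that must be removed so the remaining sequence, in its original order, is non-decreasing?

6

Fewest deletions = n − (longest non-decreasing subsequence).
i:      1  2  3  4  5  6  7  8  9 10 11 12 13
a[i]:   6  7  8  9  4  2 11  3 12  5 13  1 10
dp:     1  2  3  4  1  1  5  2  6  3  7  1  5
max dp = 7, so deletions = 13 − 7 = 6.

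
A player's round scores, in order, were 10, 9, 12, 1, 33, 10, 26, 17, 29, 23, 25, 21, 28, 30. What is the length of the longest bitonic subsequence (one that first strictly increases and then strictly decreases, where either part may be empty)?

7

inc[i] = longest strictly increasing subsequence ending at i; dec[i] = longest strictly decreasing subsequence starting at i:
i:      1  2  3  4  5  6  7  8  9 10 11 12 13 14
a[i]:  10  9 12  1 33 10 26 17 29 23 25 21 28 30
inc:    1  1  2  1  3  2  3  3  4  4  5  4  6  7
dec:    3  2  2  1  4  1  3  1  3  2  2  1  1  1
Best peak at i=14 (value 30): inc=7, dec=1, length 7+1−1 = 7.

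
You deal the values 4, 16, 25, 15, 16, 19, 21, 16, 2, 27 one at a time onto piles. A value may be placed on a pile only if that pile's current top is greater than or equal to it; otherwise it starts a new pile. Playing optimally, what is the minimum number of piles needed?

6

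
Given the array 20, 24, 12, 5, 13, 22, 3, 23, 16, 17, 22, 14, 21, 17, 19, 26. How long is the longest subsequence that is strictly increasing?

Let dp[i] be the length of the longest such subsequence ending at index i:
i:      1  2  3  4  5  6  7  8  9 10 11 12 13 14 15 16
a[i]:  20 24 12  5 13 22  3 23 16 17 22 14 21 17 19 26
dp:     1  2  1  1  2  3  1  4  3  4  5  3  5  4  5  6
Maximum dp value is 6.

6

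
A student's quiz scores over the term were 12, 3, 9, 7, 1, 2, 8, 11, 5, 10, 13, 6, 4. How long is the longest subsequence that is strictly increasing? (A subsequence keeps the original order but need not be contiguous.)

Track the smallest tail for each achievable length (strict):
12 → extends → [12]
3 → replaces 12 → [3]
9 → extends → [3, 9]
7 → replaces 9 → [3, 7]
1 → replaces 3 → [1, 7]
2 → replaces 7 → [1, 2]
8 → extends → [1, 2, 8]
11 → extends → [1, 2, 8, 11]
5 → replaces 8 → [1, 2, 5, 11]
10 → replaces 11 → [1, 2, 5, 10]
13 → extends → [1, 2, 5, 10, 13]
6 → replaces 10 → [1, 2, 5, 6, 13]
4 → replaces 5 → [1, 2, 4, 6, 13]
Five tails, so the longest strictly increasing subsequence has length 5 (e.g. 3, 7, 8, 11, 13).

5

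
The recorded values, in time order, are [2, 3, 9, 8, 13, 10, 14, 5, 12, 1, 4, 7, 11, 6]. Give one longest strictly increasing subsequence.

2, 3, 9, 13, 14

Patience tails give the LIS length; then backtrack through the dp parents:
2 → extends → [2]
3 → extends → [2, 3]
9 → extends → [2, 3, 9]
8 → replaces 9 → [2, 3, 8]
13 → extends → [2, 3, 8, 13]
10 → replaces 13 → [2, 3, 8, 10]
14 → extends → [2, 3, 8, 10, 14]
5 → replaces 8 → [2, 3, 5, 10, 14]
12 → replaces 14 → [2, 3, 5, 10, 12]
1 → replaces 2 → [1, 3, 5, 10, 12]
4 → replaces 5 → [1, 3, 4, 10, 12]
7 → replaces 10 → [1, 3, 4, 7, 12]
11 → replaces 12 → [1, 3, 4, 7, 11]
6 → replaces 7 → [1, 3, 4, 6, 11]
Length 5; one witness is 2, 3, 9, 13, 14.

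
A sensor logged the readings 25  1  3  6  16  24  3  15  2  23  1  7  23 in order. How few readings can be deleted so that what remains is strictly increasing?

Fewest deletions = n − (longest strictly increasing subsequence).
Patience tails:
25 → extends → [25]
1 → replaces 25 → [1]
3 → extends → [1, 3]
6 → extends → [1, 3, 6]
16 → extends → [1, 3, 6, 16]
24 → extends → [1, 3, 6, 16, 24]
3 → already a tail → [1, 3, 6, 16, 24]
15 → replaces 16 → [1, 3, 6, 15, 24]
2 → replaces 3 → [1, 2, 6, 15, 24]
23 → replaces 24 → [1, 2, 6, 15, 23]
1 → already a tail → [1, 2, 6, 15, 23]
7 → replaces 15 → [1, 2, 6, 7, 23]
23 → already a tail → [1, 2, 6, 7, 23]
Longest strictly increasing subsequence has length 5, so deletions = 13 − 5 = 8.

8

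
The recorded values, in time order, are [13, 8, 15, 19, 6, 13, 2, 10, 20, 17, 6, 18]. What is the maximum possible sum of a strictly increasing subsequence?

67

Let S[i] be the best sum of a strictly increasing subsequence ending at i:
i:      1  2  3  4  5  6  7  8  9 10 11 12
a[i]:  13  8 15 19  6 13  2 10 20 17  6 18
S:     13  8 28 47  6 21  2 18 67 45  8 63
Maximum is 67 (e.g. 13 + 15 + 19 + 20).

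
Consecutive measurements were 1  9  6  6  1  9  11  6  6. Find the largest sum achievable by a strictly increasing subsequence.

27

Let S[i] be the best sum of a strictly increasing subsequence ending at i:
i:      1  2  3  4  5  6  7  8  9
a[i]:   1  9  6  6  1  9 11  6  6
S:      1 10  7  7  1 16 27  7  7
Maximum is 27 (e.g. 1 + 6 + 9 + 11).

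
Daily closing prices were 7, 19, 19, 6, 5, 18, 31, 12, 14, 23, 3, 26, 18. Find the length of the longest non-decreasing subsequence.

5

Track the smallest tail for each achievable length (allowing ties):
7 → extends → [7]
19 → extends → [7, 19]
19 → extends → [7, 19, 19]
6 → replaces 7 → [6, 19, 19]
5 → replaces 6 → [5, 19, 19]
18 → replaces 19 → [5, 18, 19]
31 → extends → [5, 18, 19, 31]
12 → replaces 18 → [5, 12, 19, 31]
14 → replaces 19 → [5, 12, 14, 31]
23 → replaces 31 → [5, 12, 14, 23]
3 → replaces 5 → [3, 12, 14, 23]
26 → extends → [3, 12, 14, 23, 26]
18 → replaces 23 → [3, 12, 14, 18, 26]
Five tails, so the longest non-decreasing subsequence has length 5 (e.g. 7, 19, 19, 23, 26).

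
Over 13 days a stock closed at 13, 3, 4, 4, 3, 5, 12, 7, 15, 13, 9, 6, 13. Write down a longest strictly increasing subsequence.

3, 4, 5, 7, 9, 13

Patience tails give the LIS length; then backtrack through the dp parents:
13 → extends → [13]
3 → replaces 13 → [3]
4 → extends → [3, 4]
4 → already a tail → [3, 4]
3 → already a tail → [3, 4]
5 → extends → [3, 4, 5]
12 → extends → [3, 4, 5, 12]
7 → replaces 12 → [3, 4, 5, 7]
15 → extends → [3, 4, 5, 7, 15]
13 → replaces 15 → [3, 4, 5, 7, 13]
9 → replaces 13 → [3, 4, 5, 7, 9]
6 → replaces 7 → [3, 4, 5, 6, 9]
13 → extends → [3, 4, 5, 6, 9, 13]
Length 6; one witness is 3, 4, 5, 7, 9, 13.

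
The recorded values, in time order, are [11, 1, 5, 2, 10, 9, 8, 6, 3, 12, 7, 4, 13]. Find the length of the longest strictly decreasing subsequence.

Let dp[i] be the longest strictly decreasing subsequence ending at i:
i:      1  2  3  4  5  6  7  8  9 10 11 12 13
a[i]:  11  1  5  2 10  9  8  6  3 12  7  4 13
dp:     1  2  2  3  2  3  4  5  6  1  5  6  1
Maximum is 6.

6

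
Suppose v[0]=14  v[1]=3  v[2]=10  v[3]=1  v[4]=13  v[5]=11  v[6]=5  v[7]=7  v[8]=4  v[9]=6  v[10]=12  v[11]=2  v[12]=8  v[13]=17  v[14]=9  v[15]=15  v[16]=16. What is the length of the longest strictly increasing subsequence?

7

Let dp[i] be the length of the longest such subsequence ending at index i:
i:      0  1  2  3  4  5  6  7  8  9 10 11 12 13 14 15 16
v[i]:  14  3 10  1 13 11  5  7  4  6 12  2  8 17  9 15 16
dp:     1  1  2  1  3  3  2  3  2  3  4  2  4  5  5  6  7
Maximum dp value is 7.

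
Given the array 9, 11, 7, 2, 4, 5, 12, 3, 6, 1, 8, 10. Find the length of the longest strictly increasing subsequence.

6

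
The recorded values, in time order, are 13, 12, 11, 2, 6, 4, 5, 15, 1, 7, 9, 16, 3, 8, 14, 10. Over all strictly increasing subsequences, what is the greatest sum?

44

Let S[i] be the best sum of a strictly increasing subsequence ending at i:
i:      1  2  3  4  5  6  7  8  9 10 11 12 13 14 15 16
a[i]:  13 12 11  2  6  4  5 15  1  7  9 16  3  8 14 10
S:     13 12 11  2  8  6 11 28  1 18 27 44  5 26 41 37
Maximum is 44 (e.g. 13 + 15 + 16).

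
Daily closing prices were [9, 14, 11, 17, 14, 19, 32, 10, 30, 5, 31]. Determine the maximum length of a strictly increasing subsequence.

Track the smallest tail for each achievable length (strict):
9 → extends → [9]
14 → extends → [9, 14]
11 → replaces 14 → [9, 11]
17 → extends → [9, 11, 17]
14 → replaces 17 → [9, 11, 14]
19 → extends → [9, 11, 14, 19]
32 → extends → [9, 11, 14, 19, 32]
10 → replaces 11 → [9, 10, 14, 19, 32]
30 → replaces 32 → [9, 10, 14, 19, 30]
5 → replaces 9 → [5, 10, 14, 19, 30]
31 → extends → [5, 10, 14, 19, 30, 31]
Six tails, so the longest strictly increasing subsequence has length 6 (e.g. 9, 14, 17, 19, 30, 31).

6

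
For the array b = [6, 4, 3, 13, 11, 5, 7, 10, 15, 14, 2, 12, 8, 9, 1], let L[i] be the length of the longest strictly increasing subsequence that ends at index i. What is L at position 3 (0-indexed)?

dp[i] = 1 + max{dp[j] : j<i, b[j]<b[i]} (or 1 if no such j):
i:      0  1  2  3  4  5  6  7  8  9 10 11 12 13 14
b[i]:   6  4  3 13 11  5  7 10 15 14  2 12  8  9  1
dp:     1  1  1  2  2  2  3  4  5  5  1  5  4  5  1
At index 3 the value is 2.

2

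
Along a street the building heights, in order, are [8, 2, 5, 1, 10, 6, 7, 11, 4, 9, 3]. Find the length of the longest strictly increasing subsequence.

5

Track the smallest tail for each achievable length (strict):
8 → extends → [8]
2 → replaces 8 → [2]
5 → extends → [2, 5]
1 → replaces 2 → [1, 5]
10 → extends → [1, 5, 10]
6 → replaces 10 → [1, 5, 6]
7 → extends → [1, 5, 6, 7]
11 → extends → [1, 5, 6, 7, 11]
4 → replaces 5 → [1, 4, 6, 7, 11]
9 → replaces 11 → [1, 4, 6, 7, 9]
3 → replaces 4 → [1, 3, 6, 7, 9]
Five tails, so the longest strictly increasing subsequence has length 5 (e.g. 2, 5, 6, 7, 11).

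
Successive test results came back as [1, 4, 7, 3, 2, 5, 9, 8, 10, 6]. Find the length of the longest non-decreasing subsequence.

5

Let dp[i] be the length of the longest such subsequence ending at index i:
i:      1  2  3  4  5  6  7  8  9 10
a[i]:   1  4  7  3  2  5  9  8 10  6
dp:     1  2  3  2  2  3  4  4  5  4
Maximum dp value is 5.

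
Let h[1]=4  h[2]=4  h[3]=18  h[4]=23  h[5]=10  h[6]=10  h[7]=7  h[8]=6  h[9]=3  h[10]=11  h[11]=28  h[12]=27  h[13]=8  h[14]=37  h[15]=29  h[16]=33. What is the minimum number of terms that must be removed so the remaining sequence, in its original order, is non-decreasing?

8

Fewest deletions = n − (longest non-decreasing subsequence).
Patience tails:
4 → extends → [4]
4 → extends → [4, 4]
18 → extends → [4, 4, 18]
23 → extends → [4, 4, 18, 23]
10 → replaces 18 → [4, 4, 10, 23]
10 → replaces 23 → [4, 4, 10, 10]
7 → replaces 10 → [4, 4, 7, 10]
6 → replaces 7 → [4, 4, 6, 10]
3 → replaces 4 → [3, 4, 6, 10]
11 → extends → [3, 4, 6, 10, 11]
28 → extends → [3, 4, 6, 10, 11, 28]
27 → replaces 28 → [3, 4, 6, 10, 11, 27]
8 → replaces 10 → [3, 4, 6, 8, 11, 27]
37 → extends → [3, 4, 6, 8, 11, 27, 37]
29 → replaces 37 → [3, 4, 6, 8, 11, 27, 29]
33 → extends → [3, 4, 6, 8, 11, 27, 29, 33]
Longest non-decreasing subsequence has length 8, so deletions = 16 − 8 = 8.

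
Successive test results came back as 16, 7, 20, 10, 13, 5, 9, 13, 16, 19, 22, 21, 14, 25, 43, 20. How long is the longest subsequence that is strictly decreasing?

3

Let dp[i] be the longest strictly decreasing subsequence ending at i:
i:      1  2  3  4  5  6  7  8  9 10 11 12 13 14 15 16
a[i]:  16  7 20 10 13  5  9 13 16 19 22 21 14 25 43 20
dp:     1  2  1  2  2  3  3  2  2  2  1  2  3  1  1  3
Maximum is 3.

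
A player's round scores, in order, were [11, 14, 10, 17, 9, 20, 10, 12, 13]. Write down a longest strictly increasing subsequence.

11, 14, 17, 20

Patience tails give the LIS length; then backtrack through the dp parents:
11 → extends → [11]
14 → extends → [11, 14]
10 → replaces 11 → [10, 14]
17 → extends → [10, 14, 17]
9 → replaces 10 → [9, 14, 17]
20 → extends → [9, 14, 17, 20]
10 → replaces 14 → [9, 10, 17, 20]
12 → replaces 17 → [9, 10, 12, 20]
13 → replaces 20 → [9, 10, 12, 13]
Length 4; one witness is 11, 14, 17, 20.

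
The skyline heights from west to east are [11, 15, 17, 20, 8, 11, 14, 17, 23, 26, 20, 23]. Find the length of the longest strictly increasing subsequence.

Track the smallest tail for each achievable length (strict):
11 → extends → [11]
15 → extends → [11, 15]
17 → extends → [11, 15, 17]
20 → extends → [11, 15, 17, 20]
8 → replaces 11 → [8, 15, 17, 20]
11 → replaces 15 → [8, 11, 17, 20]
14 → replaces 17 → [8, 11, 14, 20]
17 → replaces 20 → [8, 11, 14, 17]
23 → extends → [8, 11, 14, 17, 23]
26 → extends → [8, 11, 14, 17, 23, 26]
20 → replaces 23 → [8, 11, 14, 17, 20, 26]
23 → replaces 26 → [8, 11, 14, 17, 20, 23]
Six tails, so the longest strictly increasing subsequence has length 6 (e.g. 11, 15, 17, 20, 23, 26).

6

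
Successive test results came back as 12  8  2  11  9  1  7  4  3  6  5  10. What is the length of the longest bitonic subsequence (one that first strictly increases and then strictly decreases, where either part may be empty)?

6

inc[i] = longest strictly increasing subsequence ending at i; dec[i] = longest strictly decreasing subsequence starting at i:
i:      1  2  3  4  5  6  7  8  9 10 11 12
a[i]:  12  8  2 11  9  1  7  4  3  6  5 10
inc:    1  1  1  2  2  1  2  2  2  3  3  4
dec:    6  4  2  5  4  1  3  2  1  2  1  1
Best peak at i=1 (value 12): inc=1, dec=6, length 1+6−1 = 6.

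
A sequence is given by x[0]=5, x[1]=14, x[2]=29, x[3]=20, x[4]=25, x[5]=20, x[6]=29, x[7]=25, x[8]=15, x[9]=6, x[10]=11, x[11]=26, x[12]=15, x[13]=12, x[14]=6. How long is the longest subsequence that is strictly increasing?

Track the smallest tail for each achievable length (strict):
5 → extends → [5]
14 → extends → [5, 14]
29 → extends → [5, 14, 29]
20 → replaces 29 → [5, 14, 20]
25 → extends → [5, 14, 20, 25]
20 → already a tail → [5, 14, 20, 25]
29 → extends → [5, 14, 20, 25, 29]
25 → already a tail → [5, 14, 20, 25, 29]
15 → replaces 20 → [5, 14, 15, 25, 29]
6 → replaces 14 → [5, 6, 15, 25, 29]
11 → replaces 15 → [5, 6, 11, 25, 29]
26 → replaces 29 → [5, 6, 11, 25, 26]
15 → replaces 25 → [5, 6, 11, 15, 26]
12 → replaces 15 → [5, 6, 11, 12, 26]
6 → already a tail → [5, 6, 11, 12, 26]
Five tails, so the longest strictly increasing subsequence has length 5 (e.g. 5, 14, 20, 25, 29).

5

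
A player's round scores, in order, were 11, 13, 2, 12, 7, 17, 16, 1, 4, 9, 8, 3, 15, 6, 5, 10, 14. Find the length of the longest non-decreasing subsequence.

Track the smallest tail for each achievable length (allowing ties):
11 → extends → [11]
13 → extends → [11, 13]
2 → replaces 11 → [2, 13]
12 → replaces 13 → [2, 12]
7 → replaces 12 → [2, 7]
17 → extends → [2, 7, 17]
16 → replaces 17 → [2, 7, 16]
1 → replaces 2 → [1, 7, 16]
4 → replaces 7 → [1, 4, 16]
9 → replaces 16 → [1, 4, 9]
8 → replaces 9 → [1, 4, 8]
3 → replaces 4 → [1, 3, 8]
15 → extends → [1, 3, 8, 15]
6 → replaces 8 → [1, 3, 6, 15]
5 → replaces 6 → [1, 3, 5, 15]
10 → replaces 15 → [1, 3, 5, 10]
14 → extends → [1, 3, 5, 10, 14]
Five tails, so the longest non-decreasing subsequence has length 5 (e.g. 2, 7, 9, 10, 14).

5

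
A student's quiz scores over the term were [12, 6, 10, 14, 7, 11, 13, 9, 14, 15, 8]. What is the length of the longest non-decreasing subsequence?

Let dp[i] be the length of the longest such subsequence ending at index i:
i:      1  2  3  4  5  6  7  8  9 10 11
a[i]:  12  6 10 14  7 11 13  9 14 15  8
dp:     1  1  2  3  2  3  4  3  5  6  3
Maximum dp value is 6.

6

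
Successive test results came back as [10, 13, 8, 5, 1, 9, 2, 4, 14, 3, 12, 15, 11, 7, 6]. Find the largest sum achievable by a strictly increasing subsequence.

Let S[i] be the best sum of a strictly increasing subsequence ending at i:
i:      1  2  3  4  5  6  7  8  9 10 11 12 13 14 15
a[i]:  10 13  8  5  1  9  2  4 14  3 12 15 11  7  6
S:     10 23  8  5  1 17  3  7 37  6 29 52 28 14 13
Maximum is 52 (e.g. 10 + 13 + 14 + 15).

52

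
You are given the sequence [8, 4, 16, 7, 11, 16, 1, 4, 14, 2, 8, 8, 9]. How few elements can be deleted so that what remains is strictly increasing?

9

Fewest deletions = n − (longest strictly increasing subsequence).
i:      1  2  3  4  5  6  7  8  9 10 11 12 13
a[i]:   8  4 16  7 11 16  1  4 14  2  8  8  9
dp:     1  1  2  2  3  4  1  2  4  2  3  3  4
max dp = 4, so deletions = 13 − 4 = 9.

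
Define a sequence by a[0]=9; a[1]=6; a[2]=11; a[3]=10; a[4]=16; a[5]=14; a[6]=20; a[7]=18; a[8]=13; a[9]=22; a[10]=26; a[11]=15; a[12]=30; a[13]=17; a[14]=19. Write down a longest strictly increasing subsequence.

9, 11, 16, 20, 22, 26, 30

Patience tails give the LIS length; then backtrack through the dp parents:
9 → extends → [9]
6 → replaces 9 → [6]
11 → extends → [6, 11]
10 → replaces 11 → [6, 10]
16 → extends → [6, 10, 16]
14 → replaces 16 → [6, 10, 14]
20 → extends → [6, 10, 14, 20]
18 → replaces 20 → [6, 10, 14, 18]
13 → replaces 14 → [6, 10, 13, 18]
22 → extends → [6, 10, 13, 18, 22]
26 → extends → [6, 10, 13, 18, 22, 26]
15 → replaces 18 → [6, 10, 13, 15, 22, 26]
30 → extends → [6, 10, 13, 15, 22, 26, 30]
17 → replaces 22 → [6, 10, 13, 15, 17, 26, 30]
19 → replaces 26 → [6, 10, 13, 15, 17, 19, 30]
Length 7; one witness is 9, 11, 16, 20, 22, 26, 30.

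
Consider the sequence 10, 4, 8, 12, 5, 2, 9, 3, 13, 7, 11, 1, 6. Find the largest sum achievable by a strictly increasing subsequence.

37

Let S[i] be the best sum of a strictly increasing subsequence ending at i:
i:      1  2  3  4  5  6  7  8  9 10 11 12 13
a[i]:  10  4  8 12  5  2  9  3 13  7 11  1  6
S:     10  4 12 24  9  2 21  5 37 16 32  1 15
Maximum is 37 (e.g. 4 + 8 + 12 + 13).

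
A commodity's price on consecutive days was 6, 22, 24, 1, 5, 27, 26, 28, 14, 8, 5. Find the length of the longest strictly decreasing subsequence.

Let dp[i] be the longest strictly decreasing subsequence ending at i:
i:      1  2  3  4  5  6  7  8  9 10 11
a[i]:   6 22 24  1  5 27 26 28 14  8  5
dp:     1  1  1  2  2  1  2  1  3  4  5
Maximum is 5.

5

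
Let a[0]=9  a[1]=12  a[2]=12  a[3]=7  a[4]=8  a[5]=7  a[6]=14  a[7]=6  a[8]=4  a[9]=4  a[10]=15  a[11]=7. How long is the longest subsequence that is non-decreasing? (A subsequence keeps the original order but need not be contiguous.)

Track the smallest tail for each achievable length (allowing ties):
9 → extends → [9]
12 → extends → [9, 12]
12 → extends → [9, 12, 12]
7 → replaces 9 → [7, 12, 12]
8 → replaces 12 → [7, 8, 12]
7 → replaces 8 → [7, 7, 12]
14 → extends → [7, 7, 12, 14]
6 → replaces 7 → [6, 7, 12, 14]
4 → replaces 6 → [4, 7, 12, 14]
4 → replaces 7 → [4, 4, 12, 14]
15 → extends → [4, 4, 12, 14, 15]
7 → replaces 12 → [4, 4, 7, 14, 15]
Five tails, so the longest non-decreasing subsequence has length 5 (e.g. 9, 12, 12, 14, 15).

5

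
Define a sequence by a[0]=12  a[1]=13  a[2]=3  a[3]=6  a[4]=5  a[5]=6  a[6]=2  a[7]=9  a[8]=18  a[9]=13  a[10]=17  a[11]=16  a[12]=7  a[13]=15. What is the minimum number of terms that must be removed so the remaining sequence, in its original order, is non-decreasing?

8

Fewest deletions = n − (longest non-decreasing subsequence).
i:      0  1  2  3  4  5  6  7  8  9 10 11 12 13
a[i]:  12 13  3  6  5  6  2  9 18 13 17 16  7 15
dp:     1  2  1  2  2  3  1  4  5  5  6  6  4  6
max dp = 6, so deletions = 14 − 6 = 8.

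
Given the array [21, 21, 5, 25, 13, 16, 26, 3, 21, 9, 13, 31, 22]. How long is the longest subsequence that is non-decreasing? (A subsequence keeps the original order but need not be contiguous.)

5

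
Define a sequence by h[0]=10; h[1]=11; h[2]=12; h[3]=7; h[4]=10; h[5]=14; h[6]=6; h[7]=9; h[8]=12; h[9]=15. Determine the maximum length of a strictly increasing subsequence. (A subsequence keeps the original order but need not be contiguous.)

5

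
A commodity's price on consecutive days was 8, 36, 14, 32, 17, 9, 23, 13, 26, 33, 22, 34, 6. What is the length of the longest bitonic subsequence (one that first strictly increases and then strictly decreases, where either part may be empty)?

inc[i] = longest strictly increasing subsequence ending at i; dec[i] = longest strictly decreasing subsequence starting at i:
i:      1  2  3  4  5  6  7  8  9 10 11 12 13
a[i]:   8 36 14 32 17  9 23 13 26 33 22 34  6
inc:    1  2  2  3  3  2  4  3  5  6  4  7  1
dec:    2  5  3  4  3  2  3  2  3  3  2  2  1
Best peak at i=10 (value 33): inc=6, dec=3, length 6+3−1 = 8.

8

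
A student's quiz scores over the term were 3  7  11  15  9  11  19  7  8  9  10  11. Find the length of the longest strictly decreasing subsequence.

3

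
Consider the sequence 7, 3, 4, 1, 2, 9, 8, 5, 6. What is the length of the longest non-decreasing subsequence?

4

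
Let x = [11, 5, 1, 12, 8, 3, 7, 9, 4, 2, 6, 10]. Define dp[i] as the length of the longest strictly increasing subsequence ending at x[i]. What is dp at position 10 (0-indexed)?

dp[i] = 1 + max{dp[j] : j<i, x[j]<x[i]} (or 1 if no such j):
i:      0  1  2  3  4  5  6  7  8  9 10 11
x[i]:  11  5  1 12  8  3  7  9  4  2  6 10
dp:     1  1  1  2  2  2  3  4  3  2  4  5
At index 10 the value is 4.

4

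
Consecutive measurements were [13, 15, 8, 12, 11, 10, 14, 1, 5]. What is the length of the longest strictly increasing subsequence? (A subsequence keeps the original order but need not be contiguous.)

Track the smallest tail for each achievable length (strict):
13 → extends → [13]
15 → extends → [13, 15]
8 → replaces 13 → [8, 15]
12 → replaces 15 → [8, 12]
11 → replaces 12 → [8, 11]
10 → replaces 11 → [8, 10]
14 → extends → [8, 10, 14]
1 → replaces 8 → [1, 10, 14]
5 → replaces 10 → [1, 5, 14]
Three tails, so the longest strictly increasing subsequence has length 3 (e.g. 8, 12, 14).

3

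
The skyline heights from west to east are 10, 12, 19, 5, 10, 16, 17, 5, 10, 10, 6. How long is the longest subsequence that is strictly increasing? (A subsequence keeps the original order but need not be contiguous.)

Let dp[i] be the length of the longest such subsequence ending at index i:
i:      1  2  3  4  5  6  7  8  9 10 11
a[i]:  10 12 19  5 10 16 17  5 10 10  6
dp:     1  2  3  1  2  3  4  1  2  2  2
Maximum dp value is 4.

4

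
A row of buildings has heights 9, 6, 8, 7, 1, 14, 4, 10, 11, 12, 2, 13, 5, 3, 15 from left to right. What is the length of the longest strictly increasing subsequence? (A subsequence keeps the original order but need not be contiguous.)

Track the smallest tail for each achievable length (strict):
9 → extends → [9]
6 → replaces 9 → [6]
8 → extends → [6, 8]
7 → replaces 8 → [6, 7]
1 → replaces 6 → [1, 7]
14 → extends → [1, 7, 14]
4 → replaces 7 → [1, 4, 14]
10 → replaces 14 → [1, 4, 10]
11 → extends → [1, 4, 10, 11]
12 → extends → [1, 4, 10, 11, 12]
2 → replaces 4 → [1, 2, 10, 11, 12]
13 → extends → [1, 2, 10, 11, 12, 13]
5 → replaces 10 → [1, 2, 5, 11, 12, 13]
3 → replaces 5 → [1, 2, 3, 11, 12, 13]
15 → extends → [1, 2, 3, 11, 12, 13, 15]
Seven tails, so the longest strictly increasing subsequence has length 7 (e.g. 6, 8, 10, 11, 12, 13, 15).

7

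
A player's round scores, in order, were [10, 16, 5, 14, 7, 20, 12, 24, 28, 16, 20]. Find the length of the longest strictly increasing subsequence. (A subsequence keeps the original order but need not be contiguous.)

5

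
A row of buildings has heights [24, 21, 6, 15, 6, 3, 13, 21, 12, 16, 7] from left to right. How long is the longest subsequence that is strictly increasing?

3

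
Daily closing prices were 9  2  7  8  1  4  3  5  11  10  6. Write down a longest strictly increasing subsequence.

Patience tails give the LIS length; then backtrack through the dp parents:
9 → extends → [9]
2 → replaces 9 → [2]
7 → extends → [2, 7]
8 → extends → [2, 7, 8]
1 → replaces 2 → [1, 7, 8]
4 → replaces 7 → [1, 4, 8]
3 → replaces 4 → [1, 3, 8]
5 → replaces 8 → [1, 3, 5]
11 → extends → [1, 3, 5, 11]
10 → replaces 11 → [1, 3, 5, 10]
6 → replaces 10 → [1, 3, 5, 6]
Length 4; one witness is 2, 7, 8, 11.

2, 7, 8, 11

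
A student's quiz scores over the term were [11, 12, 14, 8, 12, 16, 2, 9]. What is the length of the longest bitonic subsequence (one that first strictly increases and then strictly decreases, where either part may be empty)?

inc[i] = longest strictly increasing subsequence ending at i; dec[i] = longest strictly decreasing subsequence starting at i:
i:      1  2  3  4  5  6  7  8
a[i]:  11 12 14  8 12 16  2  9
inc:    1  2  3  1  2  4  1  2
dec:    3  3  3  2  2  2  1  1
Best peak at i=3 (value 14): inc=3, dec=3, length 3+3−1 = 5.

5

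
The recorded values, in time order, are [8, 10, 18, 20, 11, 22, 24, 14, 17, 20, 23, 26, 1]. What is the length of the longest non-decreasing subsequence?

8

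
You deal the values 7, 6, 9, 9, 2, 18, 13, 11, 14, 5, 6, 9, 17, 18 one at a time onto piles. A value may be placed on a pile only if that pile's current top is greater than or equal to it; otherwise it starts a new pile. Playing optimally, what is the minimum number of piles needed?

Place each on the leftmost legal pile:
7 → new pile 1 (tops now [7])
6 → pile 1 (tops now [6])
9 → new pile 2 (tops now [6, 9])
9 → pile 2 (tops now [6, 9])
2 → pile 1 (tops now [2, 9])
18 → new pile 3 (tops now [2, 9, 18])
13 → pile 3 (tops now [2, 9, 13])
11 → pile 3 (tops now [2, 9, 11])
14 → new pile 4 (tops now [2, 9, 11, 14])
5 → pile 2 (tops now [2, 5, 11, 14])
6 → pile 3 (tops now [2, 5, 6, 14])
9 → pile 4 (tops now [2, 5, 6, 9])
17 → new pile 5 (tops now [2, 5, 6, 9, 17])
18 → new pile 6 (tops now [2, 5, 6, 9, 17, 18])
Six piles.

6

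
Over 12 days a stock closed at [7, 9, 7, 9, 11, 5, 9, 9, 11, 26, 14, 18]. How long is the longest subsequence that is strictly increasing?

Let dp[i] be the length of the longest such subsequence ending at index i:
i:      1  2  3  4  5  6  7  8  9 10 11 12
a[i]:   7  9  7  9 11  5  9  9 11 26 14 18
dp:     1  2  1  2  3  1  2  2  3  4  4  5
Maximum dp value is 5.

5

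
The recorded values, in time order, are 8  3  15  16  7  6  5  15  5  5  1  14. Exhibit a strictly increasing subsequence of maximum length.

Patience tails give the LIS length; then backtrack through the dp parents:
8 → extends → [8]
3 → replaces 8 → [3]
15 → extends → [3, 15]
16 → extends → [3, 15, 16]
7 → replaces 15 → [3, 7, 16]
6 → replaces 7 → [3, 6, 16]
5 → replaces 6 → [3, 5, 16]
15 → replaces 16 → [3, 5, 15]
5 → already a tail → [3, 5, 15]
5 → already a tail → [3, 5, 15]
1 → replaces 3 → [1, 5, 15]
14 → replaces 15 → [1, 5, 14]
Length 3; one witness is 8, 15, 16.

8, 15, 16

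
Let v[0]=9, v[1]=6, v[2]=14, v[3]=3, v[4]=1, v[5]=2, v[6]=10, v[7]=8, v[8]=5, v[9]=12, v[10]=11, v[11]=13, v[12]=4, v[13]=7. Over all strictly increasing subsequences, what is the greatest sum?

44

Let S[i] be the best sum of a strictly increasing subsequence ending at i:
i:      0  1  2  3  4  5  6  7  8  9 10 11 12 13
v[i]:   9  6 14  3  1  2 10  8  5 12 11 13  4  7
S:      9  6 23  3  1  3 19 14  8 31 30 44  7 15
Maximum is 44 (e.g. 9 + 10 + 12 + 13).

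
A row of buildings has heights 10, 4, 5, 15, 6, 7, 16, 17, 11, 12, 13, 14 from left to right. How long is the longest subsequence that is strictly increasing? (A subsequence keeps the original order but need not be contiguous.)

8

Track the smallest tail for each achievable length (strict):
10 → extends → [10]
4 → replaces 10 → [4]
5 → extends → [4, 5]
15 → extends → [4, 5, 15]
6 → replaces 15 → [4, 5, 6]
7 → extends → [4, 5, 6, 7]
16 → extends → [4, 5, 6, 7, 16]
17 → extends → [4, 5, 6, 7, 16, 17]
11 → replaces 16 → [4, 5, 6, 7, 11, 17]
12 → replaces 17 → [4, 5, 6, 7, 11, 12]
13 → extends → [4, 5, 6, 7, 11, 12, 13]
14 → extends → [4, 5, 6, 7, 11, 12, 13, 14]
Eight tails, so the longest strictly increasing subsequence has length 8 (e.g. 4, 5, 6, 7, 11, 12, 13, 14).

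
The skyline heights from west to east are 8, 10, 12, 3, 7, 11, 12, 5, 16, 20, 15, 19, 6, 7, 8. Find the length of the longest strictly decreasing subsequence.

3

Negate each value so 'decreasing' becomes 'increasing', then run patience tails on the negated sequence:
-8 → extends → [-8]
-10 → replaces -8 → [-10]
-12 → replaces -10 → [-12]
-3 → extends → [-12, -3]
-7 → replaces -3 → [-12, -7]
-11 → replaces -7 → [-12, -11]
-12 → already a tail → [-12, -11]
-5 → extends → [-12, -11, -5]
-16 → replaces -12 → [-16, -11, -5]
-20 → replaces -16 → [-20, -11, -5]
-15 → replaces -11 → [-20, -15, -5]
-19 → replaces -15 → [-20, -19, -5]
-6 → replaces -5 → [-20, -19, -6]
-7 → replaces -6 → [-20, -19, -7]
-8 → replaces -7 → [-20, -19, -8]
Three tails, so the longest strictly decreasing subsequence of the original has length 3.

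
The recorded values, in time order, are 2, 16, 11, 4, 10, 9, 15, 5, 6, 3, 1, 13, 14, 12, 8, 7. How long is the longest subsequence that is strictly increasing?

6

Track the smallest tail for each achievable length (strict):
2 → extends → [2]
16 → extends → [2, 16]
11 → replaces 16 → [2, 11]
4 → replaces 11 → [2, 4]
10 → extends → [2, 4, 10]
9 → replaces 10 → [2, 4, 9]
15 → extends → [2, 4, 9, 15]
5 → replaces 9 → [2, 4, 5, 15]
6 → replaces 15 → [2, 4, 5, 6]
3 → replaces 4 → [2, 3, 5, 6]
1 → replaces 2 → [1, 3, 5, 6]
13 → extends → [1, 3, 5, 6, 13]
14 → extends → [1, 3, 5, 6, 13, 14]
12 → replaces 13 → [1, 3, 5, 6, 12, 14]
8 → replaces 12 → [1, 3, 5, 6, 8, 14]
7 → replaces 8 → [1, 3, 5, 6, 7, 14]
Six tails, so the longest strictly increasing subsequence has length 6 (e.g. 2, 4, 5, 6, 13, 14).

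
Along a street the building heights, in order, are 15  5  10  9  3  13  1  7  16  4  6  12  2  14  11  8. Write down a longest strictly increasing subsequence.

Patience tails give the LIS length; then backtrack through the dp parents:
15 → extends → [15]
5 → replaces 15 → [5]
10 → extends → [5, 10]
9 → replaces 10 → [5, 9]
3 → replaces 5 → [3, 9]
13 → extends → [3, 9, 13]
1 → replaces 3 → [1, 9, 13]
7 → replaces 9 → [1, 7, 13]
16 → extends → [1, 7, 13, 16]
4 → replaces 7 → [1, 4, 13, 16]
6 → replaces 13 → [1, 4, 6, 16]
12 → replaces 16 → [1, 4, 6, 12]
2 → replaces 4 → [1, 2, 6, 12]
14 → extends → [1, 2, 6, 12, 14]
11 → replaces 12 → [1, 2, 6, 11, 14]
8 → replaces 11 → [1, 2, 6, 8, 14]
Length 5; one witness is 3, 4, 6, 12, 14.

3, 4, 6, 12, 14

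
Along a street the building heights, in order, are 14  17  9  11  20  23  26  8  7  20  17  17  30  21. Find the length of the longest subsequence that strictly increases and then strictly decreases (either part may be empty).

inc[i] = longest strictly increasing subsequence ending at i; dec[i] = longest strictly decreasing subsequence starting at i:
i:      1  2  3  4  5  6  7  8  9 10 11 12 13 14
a[i]:  14 17  9 11 20 23 26  8  7 20 17 17 30 21
inc:    1  2  1  2  3  4  5  1  1  3  3  3  6  4
dec:    4  4  3  3  3  3  3  2  1  2  1  1  2  1
Best peak at i=7 (value 26): inc=5, dec=3, length 5+3−1 = 7.

7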